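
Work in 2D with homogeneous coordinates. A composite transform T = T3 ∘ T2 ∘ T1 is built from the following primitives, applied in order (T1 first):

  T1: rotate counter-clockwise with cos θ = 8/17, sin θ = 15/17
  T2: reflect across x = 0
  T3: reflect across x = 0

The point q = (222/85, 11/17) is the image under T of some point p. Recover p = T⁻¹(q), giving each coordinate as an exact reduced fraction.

p = (9/5, -2)

T1 = [8/17 -15/17 0; 15/17 8/17 0; 0 0 1]
T2·T1 = [-8/17 15/17 0; 15/17 8/17 0; 0 0 1]
T3·…·T1 = [8/17 -15/17 0; 15/17 8/17 0; 0 0 1]
det M = 1; M⁻¹ = [8/17 15/17 0; -15/17 8/17 0; 0 0 1]
M⁻¹ · (222/85, 11/17)ᵀ = (9/5, -2)ᵀ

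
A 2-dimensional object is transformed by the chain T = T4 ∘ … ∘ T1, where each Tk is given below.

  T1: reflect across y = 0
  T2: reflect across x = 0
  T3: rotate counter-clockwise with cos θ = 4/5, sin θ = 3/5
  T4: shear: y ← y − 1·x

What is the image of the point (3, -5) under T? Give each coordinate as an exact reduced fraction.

T1 reflect across y = 0: (3, -5) → (3, 5)
T2 reflect across x = 0: (3, 5) → (-3, 5)
T3 rotate counter-clockwise with cos θ = 4/5, sin θ = 3/5: (-3, 5) → (-27/5, 11/5)
T4 shear: y ← y − 1·x: (-27/5, 11/5) → (-27/5, 38/5)

T(p) = (-27/5, 38/5)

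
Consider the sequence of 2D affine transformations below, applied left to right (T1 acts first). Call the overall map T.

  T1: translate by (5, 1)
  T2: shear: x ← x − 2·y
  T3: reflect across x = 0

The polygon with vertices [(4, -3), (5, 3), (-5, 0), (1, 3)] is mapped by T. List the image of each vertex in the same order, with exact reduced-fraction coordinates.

image vertices: (-13, -2), (-2, 4), (2, 1), (2, 4)

T1 translate by (5, 1): (4, -3) → (9, -2); (5, 3) → (10, 4); (-5, 0) → (0, 1); (1, 3) → (6, 4)
T2 shear: x ← x − 2·y: (9, -2) → (13, -2); (10, 4) → (2, 4); (0, 1) → (-2, 1); (6, 4) → (-2, 4)
T3 reflect across x = 0: (13, -2) → (-13, -2); (2, 4) → (-2, 4); (-2, 1) → (2, 1); (-2, 4) → (2, 4)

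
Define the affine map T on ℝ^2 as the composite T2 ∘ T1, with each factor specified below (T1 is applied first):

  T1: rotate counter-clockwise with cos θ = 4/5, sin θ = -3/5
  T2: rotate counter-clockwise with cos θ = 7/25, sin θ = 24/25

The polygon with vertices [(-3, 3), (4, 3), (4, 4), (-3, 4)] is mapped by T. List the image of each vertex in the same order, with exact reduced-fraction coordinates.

T1 rotate counter-clockwise with cos θ = 4/5, sin θ = -3/5: (-3, 3) → (-3/5, 21/5); (4, 3) → (5, 0); (4, 4) → (28/5, 4/5); (-3, 4) → (0, 5)
T2 rotate counter-clockwise with cos θ = 7/25, sin θ = 24/25: (-3/5, 21/5) → (-21/5, 3/5); (5, 0) → (7/5, 24/5); (28/5, 4/5) → (4/5, 28/5); (0, 5) → (-24/5, 7/5)

image vertices: (-21/5, 3/5), (7/5, 24/5), (4/5, 28/5), (-24/5, 7/5)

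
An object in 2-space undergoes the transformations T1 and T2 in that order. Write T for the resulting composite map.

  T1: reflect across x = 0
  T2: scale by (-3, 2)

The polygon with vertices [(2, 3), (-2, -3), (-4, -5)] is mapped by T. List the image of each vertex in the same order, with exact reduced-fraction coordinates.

image vertices: (6, 6), (-6, -6), (-12, -10)

T1 reflect across x = 0: (2, 3) → (-2, 3); (-2, -3) → (2, -3); (-4, -5) → (4, -5)
T2 scale by (-3, 2): (-2, 3) → (6, 6); (2, -3) → (-6, -6); (4, -5) → (-12, -10)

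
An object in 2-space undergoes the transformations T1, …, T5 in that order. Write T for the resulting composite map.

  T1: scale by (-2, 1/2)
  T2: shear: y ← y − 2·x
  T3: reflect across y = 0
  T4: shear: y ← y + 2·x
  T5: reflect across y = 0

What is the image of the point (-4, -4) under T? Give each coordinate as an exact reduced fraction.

T1 scale by (-2, 1/2): (-4, -4) → (8, -2)
T2 shear: y ← y − 2·x: (8, -2) → (8, -18)
T3 reflect across y = 0: (8, -18) → (8, 18)
T4 shear: y ← y + 2·x: (8, 18) → (8, 34)
T5 reflect across y = 0: (8, 34) → (8, -34)

T(p) = (8, -34)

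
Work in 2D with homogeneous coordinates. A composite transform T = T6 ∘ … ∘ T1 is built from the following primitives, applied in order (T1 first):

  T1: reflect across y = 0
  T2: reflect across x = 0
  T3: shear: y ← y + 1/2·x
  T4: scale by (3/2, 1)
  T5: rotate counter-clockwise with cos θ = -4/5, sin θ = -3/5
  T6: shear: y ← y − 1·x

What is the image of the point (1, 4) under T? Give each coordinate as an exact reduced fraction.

T1 reflect across y = 0: (1, 4) → (1, -4)
T2 reflect across x = 0: (1, -4) → (-1, -4)
T3 shear: y ← y + 1/2·x: (-1, -4) → (-1, -9/2)
T4 scale by (3/2, 1): (-1, -9/2) → (-3/2, -9/2)
T5 rotate counter-clockwise with cos θ = -4/5, sin θ = -3/5: (-3/2, -9/2) → (-3/2, 9/2)
T6 shear: y ← y − 1·x: (-3/2, 9/2) → (-3/2, 6)

T(p) = (-3/2, 6)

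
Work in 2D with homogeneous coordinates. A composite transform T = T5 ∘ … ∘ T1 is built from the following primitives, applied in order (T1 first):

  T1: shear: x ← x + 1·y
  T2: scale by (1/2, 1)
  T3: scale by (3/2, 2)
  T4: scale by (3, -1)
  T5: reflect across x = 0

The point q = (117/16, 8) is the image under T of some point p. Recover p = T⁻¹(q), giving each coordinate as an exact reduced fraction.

p = (3/4, -4)

T1 = [1 1 0; 0 1 0; 0 0 1]
T2·T1 = [1/2 1/2 0; 0 1 0; 0 0 1]
T3·…·T1 = [3/4 3/4 0; 0 2 0; 0 0 1]
T4·…·T1 = [9/4 9/4 0; 0 -2 0; 0 0 1]
T5·…·T1 = [-9/4 -9/4 0; 0 -2 0; 0 0 1]
det M = 9/2; M⁻¹ = [-4/9 1/2 0; 0 -1/2 0; 0 0 1]
M⁻¹ · (117/16, 8)ᵀ = (3/4, -4)ᵀ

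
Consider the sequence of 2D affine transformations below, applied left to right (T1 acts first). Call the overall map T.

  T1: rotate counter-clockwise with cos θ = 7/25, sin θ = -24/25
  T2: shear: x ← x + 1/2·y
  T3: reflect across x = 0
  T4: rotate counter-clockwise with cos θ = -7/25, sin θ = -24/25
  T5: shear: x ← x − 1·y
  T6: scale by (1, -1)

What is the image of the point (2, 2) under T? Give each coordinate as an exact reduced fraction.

T1 rotate counter-clockwise with cos θ = 7/25, sin θ = -24/25: (2, 2) → (62/25, -34/25)
T2 shear: x ← x + 1/2·y: (62/25, -34/25) → (9/5, -34/25)
T3 reflect across x = 0: (9/5, -34/25) → (-9/5, -34/25)
T4 rotate counter-clockwise with cos θ = -7/25, sin θ = -24/25: (-9/5, -34/25) → (-501/625, 1318/625)
T5 shear: x ← x − 1·y: (-501/625, 1318/625) → (-1819/625, 1318/625)
T6 scale by (1, -1): (-1819/625, 1318/625) → (-1819/625, -1318/625)

T(p) = (-1819/625, -1318/625)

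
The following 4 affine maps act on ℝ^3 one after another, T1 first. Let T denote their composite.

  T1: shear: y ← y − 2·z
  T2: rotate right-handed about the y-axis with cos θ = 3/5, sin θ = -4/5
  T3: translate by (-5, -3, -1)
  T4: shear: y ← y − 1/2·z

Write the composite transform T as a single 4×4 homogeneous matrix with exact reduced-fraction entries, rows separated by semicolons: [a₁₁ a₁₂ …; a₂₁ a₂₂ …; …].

T1 = [1 0 0 0; 0 1 -2 0; 0 0 1 0; 0 0 0 1]
T2·T1 = [3/5 0 -4/5 0; 0 1 -2 0; 4/5 0 3/5 0; 0 0 0 1]
T3·…·T1 = [3/5 0 -4/5 -5; 0 1 -2 -3; 4/5 0 3/5 -1; 0 0 0 1]
T4·…·T1 = [3/5 0 -4/5 -5; -2/5 1 -23/10 -5/2; 4/5 0 3/5 -1; 0 0 0 1]

T = [3/5 0 -4/5 -5; -2/5 1 -23/10 -5/2; 4/5 0 3/5 -1; 0 0 0 1]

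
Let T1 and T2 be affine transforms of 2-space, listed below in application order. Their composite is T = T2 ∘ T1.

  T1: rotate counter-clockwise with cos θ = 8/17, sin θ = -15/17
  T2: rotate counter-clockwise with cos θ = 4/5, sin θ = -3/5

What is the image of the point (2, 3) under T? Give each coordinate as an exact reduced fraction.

T1 rotate counter-clockwise with cos θ = 8/17, sin θ = -15/17: (2, 3) → (61/17, -6/17)
T2 rotate counter-clockwise with cos θ = 4/5, sin θ = -3/5: (61/17, -6/17) → (226/85, -207/85)

T(p) = (226/85, -207/85)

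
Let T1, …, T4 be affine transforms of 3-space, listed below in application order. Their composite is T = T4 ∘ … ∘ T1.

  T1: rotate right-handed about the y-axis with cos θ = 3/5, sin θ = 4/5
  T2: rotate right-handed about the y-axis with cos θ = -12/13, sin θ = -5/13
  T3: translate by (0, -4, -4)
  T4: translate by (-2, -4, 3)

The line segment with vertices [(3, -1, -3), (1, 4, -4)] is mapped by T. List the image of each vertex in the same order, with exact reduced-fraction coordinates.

T1 rotate right-handed about the y-axis with cos θ = 3/5, sin θ = 4/5: (3, -1, -3) → (-3/5, -1, -21/5); (1, 4, -4) → (-13/5, 4, -16/5)
T2 rotate right-handed about the y-axis with cos θ = -12/13, sin θ = -5/13: (-3/5, -1, -21/5) → (141/65, -1, 237/65); (-13/5, 4, -16/5) → (236/65, 4, 127/65)
T3 translate by (0, -4, -4): (141/65, -1, 237/65) → (141/65, -5, -23/65); (236/65, 4, 127/65) → (236/65, 0, -133/65)
T4 translate by (-2, -4, 3): (141/65, -5, -23/65) → (11/65, -9, 172/65); (236/65, 0, -133/65) → (106/65, -4, 62/65)

image vertices: (11/65, -9, 172/65), (106/65, -4, 62/65)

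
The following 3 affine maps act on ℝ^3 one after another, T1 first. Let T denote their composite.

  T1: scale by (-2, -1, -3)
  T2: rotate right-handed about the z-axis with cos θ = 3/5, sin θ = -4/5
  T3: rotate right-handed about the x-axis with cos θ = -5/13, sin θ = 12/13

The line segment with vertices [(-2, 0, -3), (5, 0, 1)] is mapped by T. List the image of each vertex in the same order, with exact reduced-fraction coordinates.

image vertices: (12/5, -92/13, -417/65), (-6, -4/13, 111/13)

T1 scale by (-2, -1, -3): (-2, 0, -3) → (4, 0, 9); (5, 0, 1) → (-10, 0, -3)
T2 rotate right-handed about the z-axis with cos θ = 3/5, sin θ = -4/5: (4, 0, 9) → (12/5, -16/5, 9); (-10, 0, -3) → (-6, 8, -3)
T3 rotate right-handed about the x-axis with cos θ = -5/13, sin θ = 12/13: (12/5, -16/5, 9) → (12/5, -92/13, -417/65); (-6, 8, -3) → (-6, -4/13, 111/13)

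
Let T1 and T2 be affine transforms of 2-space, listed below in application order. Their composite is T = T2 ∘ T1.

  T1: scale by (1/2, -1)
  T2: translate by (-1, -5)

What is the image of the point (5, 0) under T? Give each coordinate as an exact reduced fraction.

T(p) = (3/2, -5)

T1 scale by (1/2, -1): (5, 0) → (5/2, 0)
T2 translate by (-1, -5): (5/2, 0) → (3/2, -5)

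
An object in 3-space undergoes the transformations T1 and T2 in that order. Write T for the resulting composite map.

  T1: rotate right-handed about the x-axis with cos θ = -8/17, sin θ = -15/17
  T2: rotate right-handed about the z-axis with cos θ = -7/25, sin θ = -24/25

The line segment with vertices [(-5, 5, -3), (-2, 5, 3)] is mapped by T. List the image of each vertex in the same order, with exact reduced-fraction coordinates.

T1 rotate right-handed about the x-axis with cos θ = -8/17, sin θ = -15/17: (-5, 5, -3) → (-5, -5, -3); (-2, 5, 3) → (-2, 5/17, -99/17)
T2 rotate right-handed about the z-axis with cos θ = -7/25, sin θ = -24/25: (-5, -5, -3) → (-17/5, 31/5, -3); (-2, 5/17, -99/17) → (358/425, 781/425, -99/17)

image vertices: (-17/5, 31/5, -3), (358/425, 781/425, -99/17)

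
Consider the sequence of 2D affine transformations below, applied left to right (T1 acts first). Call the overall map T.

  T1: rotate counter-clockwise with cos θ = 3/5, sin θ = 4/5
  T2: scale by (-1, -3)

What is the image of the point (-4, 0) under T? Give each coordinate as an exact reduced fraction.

T1 rotate counter-clockwise with cos θ = 3/5, sin θ = 4/5: (-4, 0) → (-12/5, -16/5)
T2 scale by (-1, -3): (-12/5, -16/5) → (12/5, 48/5)

T(p) = (12/5, 48/5)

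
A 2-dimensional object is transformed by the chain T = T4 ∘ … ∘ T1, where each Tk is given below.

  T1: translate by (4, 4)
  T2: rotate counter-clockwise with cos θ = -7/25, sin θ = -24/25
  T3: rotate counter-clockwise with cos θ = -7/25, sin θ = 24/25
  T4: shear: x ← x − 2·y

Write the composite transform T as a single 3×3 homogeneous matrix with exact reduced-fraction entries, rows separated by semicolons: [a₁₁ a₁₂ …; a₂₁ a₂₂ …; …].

T = [1 -2 -4; 0 1 4; 0 0 1]

T1 = [1 0 4; 0 1 4; 0 0 1]
T2·T1 = [-7/25 24/25 68/25; -24/25 -7/25 -124/25; 0 0 1]
T3·…·T1 = [1 0 4; 0 1 4; 0 0 1]
T4·…·T1 = [1 -2 -4; 0 1 4; 0 0 1]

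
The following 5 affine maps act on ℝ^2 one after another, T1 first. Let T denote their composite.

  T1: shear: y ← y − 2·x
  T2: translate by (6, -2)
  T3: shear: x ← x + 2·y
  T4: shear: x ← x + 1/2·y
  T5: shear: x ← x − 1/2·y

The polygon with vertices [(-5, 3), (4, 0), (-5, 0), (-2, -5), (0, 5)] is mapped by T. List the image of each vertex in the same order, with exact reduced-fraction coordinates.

T1 shear: y ← y − 2·x: (-5, 3) → (-5, 13); (4, 0) → (4, -8); (-5, 0) → (-5, 10); (-2, -5) → (-2, -1); (0, 5) → (0, 5)
T2 translate by (6, -2): (-5, 13) → (1, 11); (4, -8) → (10, -10); (-5, 10) → (1, 8); (-2, -1) → (4, -3); (0, 5) → (6, 3)
T3 shear: x ← x + 2·y: (1, 11) → (23, 11); (10, -10) → (-10, -10); (1, 8) → (17, 8); (4, -3) → (-2, -3); (6, 3) → (12, 3)
T4 shear: x ← x + 1/2·y: (23, 11) → (57/2, 11); (-10, -10) → (-15, -10); (17, 8) → (21, 8); (-2, -3) → (-7/2, -3); (12, 3) → (27/2, 3)
T5 shear: x ← x − 1/2·y: (57/2, 11) → (23, 11); (-15, -10) → (-10, -10); (21, 8) → (17, 8); (-7/2, -3) → (-2, -3); (27/2, 3) → (12, 3)

image vertices: (23, 11), (-10, -10), (17, 8), (-2, -3), (12, 3)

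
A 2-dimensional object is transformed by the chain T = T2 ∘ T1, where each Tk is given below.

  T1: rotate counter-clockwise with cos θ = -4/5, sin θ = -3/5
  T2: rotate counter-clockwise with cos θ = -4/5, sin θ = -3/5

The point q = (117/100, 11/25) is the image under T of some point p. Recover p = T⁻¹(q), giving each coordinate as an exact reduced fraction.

p = (3/4, -1)

T1 = [-4/5 3/5 0; -3/5 -4/5 0; 0 0 1]
T2·T1 = [7/25 -24/25 0; 24/25 7/25 0; 0 0 1]
det M = 1; M⁻¹ = [7/25 24/25 0; -24/25 7/25 0; 0 0 1]
M⁻¹ · (117/100, 11/25)ᵀ = (3/4, -1)ᵀ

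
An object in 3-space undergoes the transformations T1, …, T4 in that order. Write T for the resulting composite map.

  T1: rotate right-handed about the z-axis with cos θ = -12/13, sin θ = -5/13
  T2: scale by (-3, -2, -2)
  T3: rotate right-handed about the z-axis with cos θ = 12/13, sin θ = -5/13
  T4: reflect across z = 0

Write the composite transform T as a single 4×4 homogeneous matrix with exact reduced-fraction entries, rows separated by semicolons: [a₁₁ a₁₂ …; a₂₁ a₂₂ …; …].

T = [482/169 -60/169 0 0; -60/169 363/169 0 0; 0 0 2 0; 0 0 0 1]

T1 = [-12/13 5/13 0 0; -5/13 -12/13 0 0; 0 0 1 0; 0 0 0 1]
T2·T1 = [36/13 -15/13 0 0; 10/13 24/13 0 0; 0 0 -2 0; 0 0 0 1]
T3·…·T1 = [482/169 -60/169 0 0; -60/169 363/169 0 0; 0 0 -2 0; 0 0 0 1]
T4·…·T1 = [482/169 -60/169 0 0; -60/169 363/169 0 0; 0 0 2 0; 0 0 0 1]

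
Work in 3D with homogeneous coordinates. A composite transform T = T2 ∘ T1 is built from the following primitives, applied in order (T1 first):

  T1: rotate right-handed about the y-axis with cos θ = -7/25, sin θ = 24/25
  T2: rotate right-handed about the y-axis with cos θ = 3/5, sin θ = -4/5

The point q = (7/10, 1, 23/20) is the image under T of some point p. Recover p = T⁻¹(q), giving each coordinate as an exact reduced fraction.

p = (-1/2, 1, 5/4)

T1 = [-7/25 0 24/25 0; 0 1 0 0; -24/25 0 -7/25 0; 0 0 0 1]
T2·T1 = [3/5 0 4/5 0; 0 1 0 0; -4/5 0 3/5 0; 0 0 0 1]
det M = 1; M⁻¹ = [3/5 0 -4/5 0; 0 1 0 0; 4/5 0 3/5 0; 0 0 0 1]
M⁻¹ · (7/10, 1, 23/20)ᵀ = (-1/2, 1, 5/4)ᵀ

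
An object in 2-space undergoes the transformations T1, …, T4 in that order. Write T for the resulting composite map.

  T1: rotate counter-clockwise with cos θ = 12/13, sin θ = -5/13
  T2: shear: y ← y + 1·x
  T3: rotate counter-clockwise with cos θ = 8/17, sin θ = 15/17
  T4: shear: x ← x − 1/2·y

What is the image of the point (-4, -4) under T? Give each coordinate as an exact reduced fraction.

T(p) = (1790/221, -1788/221)

T1 rotate counter-clockwise with cos θ = 12/13, sin θ = -5/13: (-4, -4) → (-68/13, -28/13)
T2 shear: y ← y + 1·x: (-68/13, -28/13) → (-68/13, -96/13)
T3 rotate counter-clockwise with cos θ = 8/17, sin θ = 15/17: (-68/13, -96/13) → (896/221, -1788/221)
T4 shear: x ← x − 1/2·y: (896/221, -1788/221) → (1790/221, -1788/221)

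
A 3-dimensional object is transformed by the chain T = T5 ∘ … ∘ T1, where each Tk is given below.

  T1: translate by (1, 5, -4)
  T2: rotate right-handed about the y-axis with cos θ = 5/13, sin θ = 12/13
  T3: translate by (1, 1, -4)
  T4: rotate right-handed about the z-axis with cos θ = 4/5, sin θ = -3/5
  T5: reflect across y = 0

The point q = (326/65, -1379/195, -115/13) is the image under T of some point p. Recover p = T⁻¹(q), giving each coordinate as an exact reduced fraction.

T1 = [1 0 0 1; 0 1 0 5; 0 0 1 -4; 0 0 0 1]
T2·T1 = [5/13 0 12/13 -43/13; 0 1 0 5; -12/13 0 5/13 -32/13; 0 0 0 1]
T3·…·T1 = [5/13 0 12/13 -30/13; 0 1 0 6; -12/13 0 5/13 -84/13; 0 0 0 1]
T4·…·T1 = [4/13 3/5 48/65 114/65; -3/13 4/5 -36/65 402/65; -12/13 0 5/13 -84/13; 0 0 0 1]
T5·…·T1 = [4/13 3/5 48/65 114/65; 3/13 -4/5 36/65 -402/65; -12/13 0 5/13 -84/13; 0 0 0 1]
det M = -1; M⁻¹ = [4/13 3/13 -12/13 -66/13; 3/5 -4/5 0 -6; 48/65 36/65 5/13 60/13; 0 0 0 1]
M⁻¹ · (326/65, -1379/195, -115/13)ᵀ = (3, 8/3, 1)ᵀ

p = (3, 8/3, 1)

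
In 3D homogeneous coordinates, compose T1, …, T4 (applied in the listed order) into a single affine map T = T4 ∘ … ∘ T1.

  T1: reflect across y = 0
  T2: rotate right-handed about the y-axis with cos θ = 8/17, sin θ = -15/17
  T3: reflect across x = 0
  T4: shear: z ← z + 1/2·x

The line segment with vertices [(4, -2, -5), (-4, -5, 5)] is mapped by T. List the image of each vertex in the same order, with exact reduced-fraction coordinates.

T1 reflect across y = 0: (4, -2, -5) → (4, 2, -5); (-4, -5, 5) → (-4, 5, 5)
T2 rotate right-handed about the y-axis with cos θ = 8/17, sin θ = -15/17: (4, 2, -5) → (107/17, 2, 20/17); (-4, 5, 5) → (-107/17, 5, -20/17)
T3 reflect across x = 0: (107/17, 2, 20/17) → (-107/17, 2, 20/17); (-107/17, 5, -20/17) → (107/17, 5, -20/17)
T4 shear: z ← z + 1/2·x: (-107/17, 2, 20/17) → (-107/17, 2, -67/34); (107/17, 5, -20/17) → (107/17, 5, 67/34)

image vertices: (-107/17, 2, -67/34), (107/17, 5, 67/34)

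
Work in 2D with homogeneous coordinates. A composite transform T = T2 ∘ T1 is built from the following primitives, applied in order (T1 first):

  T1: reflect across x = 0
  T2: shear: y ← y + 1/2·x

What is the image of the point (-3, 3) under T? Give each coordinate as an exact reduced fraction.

T(p) = (3, 9/2)

T1 reflect across x = 0: (-3, 3) → (3, 3)
T2 shear: y ← y + 1/2·x: (3, 3) → (3, 9/2)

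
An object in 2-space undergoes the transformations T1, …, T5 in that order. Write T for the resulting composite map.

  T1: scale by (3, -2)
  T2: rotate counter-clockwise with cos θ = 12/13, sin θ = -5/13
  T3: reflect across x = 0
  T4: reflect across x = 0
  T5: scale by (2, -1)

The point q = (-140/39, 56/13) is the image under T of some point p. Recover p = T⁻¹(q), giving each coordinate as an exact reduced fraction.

p = (0, 7/3)

T1 = [3 0 0; 0 -2 0; 0 0 1]
T2·T1 = [36/13 -10/13 0; -15/13 -24/13 0; 0 0 1]
T3·…·T1 = [-36/13 10/13 0; -15/13 -24/13 0; 0 0 1]
T4·…·T1 = [36/13 -10/13 0; -15/13 -24/13 0; 0 0 1]
T5·…·T1 = [72/13 -20/13 0; 15/13 24/13 0; 0 0 1]
det M = 12; M⁻¹ = [2/13 5/39 0; -5/52 6/13 0; 0 0 1]
M⁻¹ · (-140/39, 56/13)ᵀ = (0, 7/3)ᵀ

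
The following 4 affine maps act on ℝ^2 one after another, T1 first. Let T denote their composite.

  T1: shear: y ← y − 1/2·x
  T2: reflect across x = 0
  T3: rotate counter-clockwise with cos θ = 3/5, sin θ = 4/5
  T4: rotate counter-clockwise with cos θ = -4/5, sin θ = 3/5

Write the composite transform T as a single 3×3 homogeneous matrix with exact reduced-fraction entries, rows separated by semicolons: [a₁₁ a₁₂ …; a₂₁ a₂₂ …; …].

T1 = [1 0 0; -1/2 1 0; 0 0 1]
T2·T1 = [-1 0 0; -1/2 1 0; 0 0 1]
T3·…·T1 = [-1/5 -4/5 0; -11/10 3/5 0; 0 0 1]
T4·…·T1 = [41/50 7/25 0; 19/25 -24/25 0; 0 0 1]

T = [41/50 7/25 0; 19/25 -24/25 0; 0 0 1]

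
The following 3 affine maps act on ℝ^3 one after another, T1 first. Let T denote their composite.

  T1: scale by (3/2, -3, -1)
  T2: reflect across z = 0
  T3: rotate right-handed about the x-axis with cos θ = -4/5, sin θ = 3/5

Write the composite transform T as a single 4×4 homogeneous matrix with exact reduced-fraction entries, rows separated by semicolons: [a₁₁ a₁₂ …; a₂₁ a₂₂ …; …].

T1 = [3/2 0 0 0; 0 -3 0 0; 0 0 -1 0; 0 0 0 1]
T2·T1 = [3/2 0 0 0; 0 -3 0 0; 0 0 1 0; 0 0 0 1]
T3·…·T1 = [3/2 0 0 0; 0 12/5 -3/5 0; 0 -9/5 -4/5 0; 0 0 0 1]

T = [3/2 0 0 0; 0 12/5 -3/5 0; 0 -9/5 -4/5 0; 0 0 0 1]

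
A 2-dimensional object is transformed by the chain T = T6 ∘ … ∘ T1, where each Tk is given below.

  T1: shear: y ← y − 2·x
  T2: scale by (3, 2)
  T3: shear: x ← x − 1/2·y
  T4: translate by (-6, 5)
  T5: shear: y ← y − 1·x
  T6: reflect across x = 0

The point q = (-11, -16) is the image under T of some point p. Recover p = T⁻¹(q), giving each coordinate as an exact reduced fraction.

T1 = [1 0 0; -2 1 0; 0 0 1]
T2·T1 = [3 0 0; -4 2 0; 0 0 1]
T3·…·T1 = [5 -1 0; -4 2 0; 0 0 1]
T4·…·T1 = [5 -1 -6; -4 2 5; 0 0 1]
T5·…·T1 = [5 -1 -6; -9 3 11; 0 0 1]
T6·…·T1 = [-5 1 6; -9 3 11; 0 0 1]
det M = -6; M⁻¹ = [-1/2 1/6 7/6; -3/2 5/6 -1/6; 0 0 1]
M⁻¹ · (-11, -16)ᵀ = (4, 3)ᵀ

p = (4, 3)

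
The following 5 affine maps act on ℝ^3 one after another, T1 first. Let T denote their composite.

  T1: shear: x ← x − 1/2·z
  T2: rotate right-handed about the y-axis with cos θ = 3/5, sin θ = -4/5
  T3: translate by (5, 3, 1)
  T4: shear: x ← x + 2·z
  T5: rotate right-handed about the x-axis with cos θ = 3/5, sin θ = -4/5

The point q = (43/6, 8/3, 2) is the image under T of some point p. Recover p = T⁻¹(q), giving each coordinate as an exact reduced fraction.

T1 = [1 0 -1/2 0; 0 1 0 0; 0 0 1 0; 0 0 0 1]
T2·T1 = [3/5 0 -11/10 0; 0 1 0 0; 4/5 0 1/5 0; 0 0 0 1]
T3·…·T1 = [3/5 0 -11/10 5; 0 1 0 3; 4/5 0 1/5 1; 0 0 0 1]
T4·…·T1 = [11/5 0 -7/10 7; 0 1 0 3; 4/5 0 1/5 1; 0 0 0 1]
T5·…·T1 = [11/5 0 -7/10 7; 16/25 3/5 4/25 13/5; 12/25 -4/5 3/25 -9/5; 0 0 0 1]
det M = 1; M⁻¹ = [1/5 14/25 21/50 -21/10; 0 3/5 -4/5 -3; -4/5 44/25 33/25 17/5; 0 0 0 1]
M⁻¹ · (43/6, 8/3, 2)ᵀ = (5/3, -3, 5)ᵀ

p = (5/3, -3, 5)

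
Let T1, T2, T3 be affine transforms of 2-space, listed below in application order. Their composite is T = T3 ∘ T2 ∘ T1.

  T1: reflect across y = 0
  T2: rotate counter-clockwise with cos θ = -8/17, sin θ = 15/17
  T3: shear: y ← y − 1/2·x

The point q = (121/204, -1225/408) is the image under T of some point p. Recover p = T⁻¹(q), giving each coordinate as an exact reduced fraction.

p = (-8/3, -3/4)

T1 = [1 0 0; 0 -1 0; 0 0 1]
T2·T1 = [-8/17 15/17 0; 15/17 8/17 0; 0 0 1]
T3·…·T1 = [-8/17 15/17 0; 19/17 1/34 0; 0 0 1]
det M = -1; M⁻¹ = [-1/34 15/17 0; 19/17 8/17 0; 0 0 1]
M⁻¹ · (121/204, -1225/408)ᵀ = (-8/3, -3/4)ᵀ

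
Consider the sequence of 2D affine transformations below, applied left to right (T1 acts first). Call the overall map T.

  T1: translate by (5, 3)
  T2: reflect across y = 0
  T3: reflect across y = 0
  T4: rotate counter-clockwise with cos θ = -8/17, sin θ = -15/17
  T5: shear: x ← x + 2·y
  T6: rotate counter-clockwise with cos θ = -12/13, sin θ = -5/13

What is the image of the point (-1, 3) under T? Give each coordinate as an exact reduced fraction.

T1 translate by (5, 3): (-1, 3) → (4, 6)
T2 reflect across y = 0: (4, 6) → (4, -6)
T3 reflect across y = 0: (4, -6) → (4, 6)
T4 rotate counter-clockwise with cos θ = -8/17, sin θ = -15/17: (4, 6) → (58/17, -108/17)
T5 shear: x ← x + 2·y: (58/17, -108/17) → (-158/17, -108/17)
T6 rotate counter-clockwise with cos θ = -12/13, sin θ = -5/13: (-158/17, -108/17) → (1356/221, 2086/221)

T(p) = (1356/221, 2086/221)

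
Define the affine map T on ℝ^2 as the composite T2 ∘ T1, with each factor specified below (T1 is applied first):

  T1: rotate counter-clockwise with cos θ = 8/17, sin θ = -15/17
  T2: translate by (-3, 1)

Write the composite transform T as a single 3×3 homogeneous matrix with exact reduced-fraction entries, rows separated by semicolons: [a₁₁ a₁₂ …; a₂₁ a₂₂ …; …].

T1 = [8/17 15/17 0; -15/17 8/17 0; 0 0 1]
T2·T1 = [8/17 15/17 -3; -15/17 8/17 1; 0 0 1]

T = [8/17 15/17 -3; -15/17 8/17 1; 0 0 1]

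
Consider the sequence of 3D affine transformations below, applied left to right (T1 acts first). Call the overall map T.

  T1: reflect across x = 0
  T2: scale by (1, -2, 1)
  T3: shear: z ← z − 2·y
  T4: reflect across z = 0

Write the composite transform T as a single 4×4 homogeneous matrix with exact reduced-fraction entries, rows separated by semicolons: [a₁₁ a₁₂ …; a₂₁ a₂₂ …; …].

T = [-1 0 0 0; 0 -2 0 0; 0 -4 -1 0; 0 0 0 1]

T1 = [-1 0 0 0; 0 1 0 0; 0 0 1 0; 0 0 0 1]
T2·T1 = [-1 0 0 0; 0 -2 0 0; 0 0 1 0; 0 0 0 1]
T3·…·T1 = [-1 0 0 0; 0 -2 0 0; 0 4 1 0; 0 0 0 1]
T4·…·T1 = [-1 0 0 0; 0 -2 0 0; 0 -4 -1 0; 0 0 0 1]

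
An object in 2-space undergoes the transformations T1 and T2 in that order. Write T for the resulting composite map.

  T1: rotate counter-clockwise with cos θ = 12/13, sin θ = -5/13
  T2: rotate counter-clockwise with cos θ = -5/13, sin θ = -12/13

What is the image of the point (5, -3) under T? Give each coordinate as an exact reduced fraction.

T1 rotate counter-clockwise with cos θ = 12/13, sin θ = -5/13: (5, -3) → (45/13, -61/13)
T2 rotate counter-clockwise with cos θ = -5/13, sin θ = -12/13: (45/13, -61/13) → (-957/169, -235/169)

T(p) = (-957/169, -235/169)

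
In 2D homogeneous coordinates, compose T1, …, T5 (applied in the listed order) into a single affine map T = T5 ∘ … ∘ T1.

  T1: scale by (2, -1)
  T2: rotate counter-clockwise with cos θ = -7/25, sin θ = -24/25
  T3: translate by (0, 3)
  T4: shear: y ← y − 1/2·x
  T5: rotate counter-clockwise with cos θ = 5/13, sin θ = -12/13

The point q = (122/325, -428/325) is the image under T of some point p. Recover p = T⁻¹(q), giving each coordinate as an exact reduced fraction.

p = (1, -2)

T1 = [2 0 0; 0 -1 0; 0 0 1]
T2·T1 = [-14/25 -24/25 0; -48/25 7/25 0; 0 0 1]
T3·…·T1 = [-14/25 -24/25 0; -48/25 7/25 3; 0 0 1]
T4·…·T1 = [-14/25 -24/25 0; -41/25 19/25 3; 0 0 1]
T5·…·T1 = [-562/325 108/325 36/13; -37/325 383/325 15/13; 0 0 1]
det M = -2; M⁻¹ = [-383/650 54/325 36/25; -37/650 281/325 -21/25; 0 0 1]
M⁻¹ · (122/325, -428/325)ᵀ = (1, -2)ᵀ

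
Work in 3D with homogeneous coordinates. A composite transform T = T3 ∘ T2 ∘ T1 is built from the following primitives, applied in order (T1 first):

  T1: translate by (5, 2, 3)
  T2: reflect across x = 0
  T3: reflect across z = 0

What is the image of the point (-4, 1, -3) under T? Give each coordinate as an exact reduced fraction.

T(p) = (-1, 3, 0)

T1 translate by (5, 2, 3): (-4, 1, -3) → (1, 3, 0)
T2 reflect across x = 0: (1, 3, 0) → (-1, 3, 0)
T3 reflect across z = 0: (-1, 3, 0) → (-1, 3, 0)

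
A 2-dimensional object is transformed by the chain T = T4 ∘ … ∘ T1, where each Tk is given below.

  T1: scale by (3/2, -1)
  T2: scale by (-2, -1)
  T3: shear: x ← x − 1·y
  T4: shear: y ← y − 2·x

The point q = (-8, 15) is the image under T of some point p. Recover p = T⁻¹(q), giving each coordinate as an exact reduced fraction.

T1 = [3/2 0 0; 0 -1 0; 0 0 1]
T2·T1 = [-3 0 0; 0 1 0; 0 0 1]
T3·…·T1 = [-3 -1 0; 0 1 0; 0 0 1]
T4·…·T1 = [-3 -1 0; 6 3 0; 0 0 1]
det M = -3; M⁻¹ = [-1 -1/3 0; 2 1 0; 0 0 1]
M⁻¹ · (-8, 15)ᵀ = (3, -1)ᵀ

p = (3, -1)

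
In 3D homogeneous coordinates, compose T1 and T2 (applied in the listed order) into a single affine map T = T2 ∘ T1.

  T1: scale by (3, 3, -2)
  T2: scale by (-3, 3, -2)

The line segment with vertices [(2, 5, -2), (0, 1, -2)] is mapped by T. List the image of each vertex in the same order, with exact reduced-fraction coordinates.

image vertices: (-18, 45, -8), (0, 9, -8)

T1 scale by (3, 3, -2): (2, 5, -2) → (6, 15, 4); (0, 1, -2) → (0, 3, 4)
T2 scale by (-3, 3, -2): (6, 15, 4) → (-18, 45, -8); (0, 3, 4) → (0, 9, -8)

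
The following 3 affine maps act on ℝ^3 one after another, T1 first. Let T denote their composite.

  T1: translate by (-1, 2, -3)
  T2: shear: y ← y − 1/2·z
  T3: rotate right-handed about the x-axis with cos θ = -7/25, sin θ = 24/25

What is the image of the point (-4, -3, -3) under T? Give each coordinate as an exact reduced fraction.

T1 translate by (-1, 2, -3): (-4, -3, -3) → (-5, -1, -6)
T2 shear: y ← y − 1/2·z: (-5, -1, -6) → (-5, 2, -6)
T3 rotate right-handed about the x-axis with cos θ = -7/25, sin θ = 24/25: (-5, 2, -6) → (-5, 26/5, 18/5)

T(p) = (-5, 26/5, 18/5)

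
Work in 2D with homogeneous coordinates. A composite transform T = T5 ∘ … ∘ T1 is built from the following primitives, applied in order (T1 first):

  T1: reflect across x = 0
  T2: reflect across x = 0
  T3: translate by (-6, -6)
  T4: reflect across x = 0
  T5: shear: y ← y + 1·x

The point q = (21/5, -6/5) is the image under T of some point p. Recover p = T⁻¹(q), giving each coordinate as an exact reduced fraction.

p = (9/5, 3/5)

T1 = [-1 0 0; 0 1 0; 0 0 1]
T2·T1 = [1 0 0; 0 1 0; 0 0 1]
T3·…·T1 = [1 0 -6; 0 1 -6; 0 0 1]
T4·…·T1 = [-1 0 6; 0 1 -6; 0 0 1]
T5·…·T1 = [-1 0 6; -1 1 0; 0 0 1]
det M = -1; M⁻¹ = [-1 0 6; -1 1 6; 0 0 1]
M⁻¹ · (21/5, -6/5)ᵀ = (9/5, 3/5)ᵀ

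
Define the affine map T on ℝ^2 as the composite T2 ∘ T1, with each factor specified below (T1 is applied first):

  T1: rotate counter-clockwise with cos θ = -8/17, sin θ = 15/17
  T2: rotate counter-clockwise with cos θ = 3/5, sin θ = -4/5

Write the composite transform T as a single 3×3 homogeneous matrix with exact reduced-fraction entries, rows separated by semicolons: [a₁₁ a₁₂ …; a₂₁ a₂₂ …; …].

T = [36/85 -77/85 0; 77/85 36/85 0; 0 0 1]

T1 = [-8/17 -15/17 0; 15/17 -8/17 0; 0 0 1]
T2·T1 = [36/85 -77/85 0; 77/85 36/85 0; 0 0 1]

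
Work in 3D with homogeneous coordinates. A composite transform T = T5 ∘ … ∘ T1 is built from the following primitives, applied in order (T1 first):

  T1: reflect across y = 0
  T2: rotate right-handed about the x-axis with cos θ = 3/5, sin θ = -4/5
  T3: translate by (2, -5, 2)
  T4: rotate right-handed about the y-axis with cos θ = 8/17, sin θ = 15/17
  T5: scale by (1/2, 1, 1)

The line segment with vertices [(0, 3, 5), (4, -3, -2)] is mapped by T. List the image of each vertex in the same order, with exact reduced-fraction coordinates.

T1 reflect across y = 0: (0, 3, 5) → (0, -3, 5); (4, -3, -2) → (4, 3, -2)
T2 rotate right-handed about the x-axis with cos θ = 3/5, sin θ = -4/5: (0, -3, 5) → (0, 11/5, 27/5); (4, 3, -2) → (4, 1/5, -18/5)
T3 translate by (2, -5, 2): (0, 11/5, 27/5) → (2, -14/5, 37/5); (4, 1/5, -18/5) → (6, -24/5, -8/5)
T4 rotate right-handed about the y-axis with cos θ = 8/17, sin θ = 15/17: (2, -14/5, 37/5) → (127/17, -14/5, 146/85); (6, -24/5, -8/5) → (24/17, -24/5, -514/85)
T5 scale by (1/2, 1, 1): (127/17, -14/5, 146/85) → (127/34, -14/5, 146/85); (24/17, -24/5, -514/85) → (12/17, -24/5, -514/85)

image vertices: (127/34, -14/5, 146/85), (12/17, -24/5, -514/85)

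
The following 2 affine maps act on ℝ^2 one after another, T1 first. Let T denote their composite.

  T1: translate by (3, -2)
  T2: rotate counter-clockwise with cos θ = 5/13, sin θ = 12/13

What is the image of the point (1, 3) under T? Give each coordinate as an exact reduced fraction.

T1 translate by (3, -2): (1, 3) → (4, 1)
T2 rotate counter-clockwise with cos θ = 5/13, sin θ = 12/13: (4, 1) → (8/13, 53/13)

T(p) = (8/13, 53/13)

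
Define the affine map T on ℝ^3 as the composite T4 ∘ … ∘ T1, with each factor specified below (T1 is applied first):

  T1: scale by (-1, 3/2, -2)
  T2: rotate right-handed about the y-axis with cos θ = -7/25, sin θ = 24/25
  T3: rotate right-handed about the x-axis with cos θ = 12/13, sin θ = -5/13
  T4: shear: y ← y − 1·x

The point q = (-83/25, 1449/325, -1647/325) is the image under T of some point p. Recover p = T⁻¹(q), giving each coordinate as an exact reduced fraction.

T1 = [-1 0 0 0; 0 3/2 0 0; 0 0 -2 0; 0 0 0 1]
T2·T1 = [7/25 0 -48/25 0; 0 3/2 0 0; 24/25 0 14/25 0; 0 0 0 1]
T3·…·T1 = [7/25 0 -48/25 0; 24/65 18/13 14/65 0; 288/325 -15/26 168/325 0; 0 0 0 1]
T4·…·T1 = [7/25 0 -48/25 0; 29/325 18/13 694/325 0; 288/325 -15/26 168/325 0; 0 0 0 1]
det M = 3; M⁻¹ = [211/325 24/65 288/325 0; 8/13 8/13 -10/39 0; -277/650 7/130 42/325 0; 0 0 0 1]
M⁻¹ · (-83/25, 1449/325, -1647/325)ᵀ = (-5, 2, 1)ᵀ

p = (-5, 2, 1)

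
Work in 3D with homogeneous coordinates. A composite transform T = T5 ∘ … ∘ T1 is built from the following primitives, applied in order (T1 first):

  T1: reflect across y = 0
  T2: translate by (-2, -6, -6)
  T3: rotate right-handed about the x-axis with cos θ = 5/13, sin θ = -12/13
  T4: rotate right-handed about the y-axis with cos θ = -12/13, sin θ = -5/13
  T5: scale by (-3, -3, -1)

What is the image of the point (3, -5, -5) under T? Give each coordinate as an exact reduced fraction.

T(p) = (-177/169, 411/13, -581/169)

T1 reflect across y = 0: (3, -5, -5) → (3, 5, -5)
T2 translate by (-2, -6, -6): (3, 5, -5) → (1, -1, -11)
T3 rotate right-handed about the x-axis with cos θ = 5/13, sin θ = -12/13: (1, -1, -11) → (1, -137/13, -43/13)
T4 rotate right-handed about the y-axis with cos θ = -12/13, sin θ = -5/13: (1, -137/13, -43/13) → (59/169, -137/13, 581/169)
T5 scale by (-3, -3, -1): (59/169, -137/13, 581/169) → (-177/169, 411/13, -581/169)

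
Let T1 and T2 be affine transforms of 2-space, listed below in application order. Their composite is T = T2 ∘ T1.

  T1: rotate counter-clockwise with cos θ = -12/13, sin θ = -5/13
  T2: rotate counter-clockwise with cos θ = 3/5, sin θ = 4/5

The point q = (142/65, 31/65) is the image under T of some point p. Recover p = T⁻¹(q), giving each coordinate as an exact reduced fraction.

p = (-1, 2)

T1 = [-12/13 5/13 0; -5/13 -12/13 0; 0 0 1]
T2·T1 = [-16/65 63/65 0; -63/65 -16/65 0; 0 0 1]
det M = 1; M⁻¹ = [-16/65 -63/65 0; 63/65 -16/65 0; 0 0 1]
M⁻¹ · (142/65, 31/65)ᵀ = (-1, 2)ᵀ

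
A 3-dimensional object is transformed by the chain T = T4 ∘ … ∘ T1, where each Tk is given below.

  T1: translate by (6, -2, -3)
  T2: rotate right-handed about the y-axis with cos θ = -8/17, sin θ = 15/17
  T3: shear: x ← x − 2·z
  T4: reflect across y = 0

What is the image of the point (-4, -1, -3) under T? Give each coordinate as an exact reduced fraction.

T1 translate by (6, -2, -3): (-4, -1, -3) → (2, -3, -6)
T2 rotate right-handed about the y-axis with cos θ = -8/17, sin θ = 15/17: (2, -3, -6) → (-106/17, -3, 18/17)
T3 shear: x ← x − 2·z: (-106/17, -3, 18/17) → (-142/17, -3, 18/17)
T4 reflect across y = 0: (-142/17, -3, 18/17) → (-142/17, 3, 18/17)

T(p) = (-142/17, 3, 18/17)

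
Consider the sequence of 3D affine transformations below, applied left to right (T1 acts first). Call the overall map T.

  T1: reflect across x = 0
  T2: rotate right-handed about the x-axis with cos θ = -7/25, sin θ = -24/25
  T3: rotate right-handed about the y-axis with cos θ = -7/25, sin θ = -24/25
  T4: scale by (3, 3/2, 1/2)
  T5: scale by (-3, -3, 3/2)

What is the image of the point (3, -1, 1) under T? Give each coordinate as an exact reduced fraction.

T(p) = (-1053/625, -279/50, -5757/2500)

T1 reflect across x = 0: (3, -1, 1) → (-3, -1, 1)
T2 rotate right-handed about the x-axis with cos θ = -7/25, sin θ = -24/25: (-3, -1, 1) → (-3, 31/25, 17/25)
T3 rotate right-handed about the y-axis with cos θ = -7/25, sin θ = -24/25: (-3, 31/25, 17/25) → (117/625, 31/25, -1919/625)
T4 scale by (3, 3/2, 1/2): (117/625, 31/25, -1919/625) → (351/625, 93/50, -1919/1250)
T5 scale by (-3, -3, 3/2): (351/625, 93/50, -1919/1250) → (-1053/625, -279/50, -5757/2500)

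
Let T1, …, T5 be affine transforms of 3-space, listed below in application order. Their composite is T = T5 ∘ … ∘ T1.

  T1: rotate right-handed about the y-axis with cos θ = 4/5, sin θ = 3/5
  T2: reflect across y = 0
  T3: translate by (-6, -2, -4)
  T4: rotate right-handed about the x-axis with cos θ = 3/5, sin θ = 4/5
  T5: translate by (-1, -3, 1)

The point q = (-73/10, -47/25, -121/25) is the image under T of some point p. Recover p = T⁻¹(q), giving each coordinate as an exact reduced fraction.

p = (0, 2, -1/2)

T1 = [4/5 0 3/5 0; 0 1 0 0; -3/5 0 4/5 0; 0 0 0 1]
T2·T1 = [4/5 0 3/5 0; 0 -1 0 0; -3/5 0 4/5 0; 0 0 0 1]
T3·…·T1 = [4/5 0 3/5 -6; 0 -1 0 -2; -3/5 0 4/5 -4; 0 0 0 1]
T4·…·T1 = [4/5 0 3/5 -6; 12/25 -3/5 -16/25 2; -9/25 -4/5 12/25 -4; 0 0 0 1]
T5·…·T1 = [4/5 0 3/5 -7; 12/25 -3/5 -16/25 -1; -9/25 -4/5 12/25 -3; 0 0 0 1]
det M = -1; M⁻¹ = [4/5 12/25 -9/25 5; 0 -3/5 -4/5 -3; 3/5 -16/25 12/25 5; 0 0 0 1]
M⁻¹ · (-73/10, -47/25, -121/25)ᵀ = (0, 2, -1/2)ᵀ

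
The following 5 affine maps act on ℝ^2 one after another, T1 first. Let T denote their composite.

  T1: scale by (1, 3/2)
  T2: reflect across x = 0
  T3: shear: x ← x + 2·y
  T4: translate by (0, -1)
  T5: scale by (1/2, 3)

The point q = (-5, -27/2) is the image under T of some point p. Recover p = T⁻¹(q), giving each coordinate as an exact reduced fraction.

p = (3, -7/3)

T1 = [1 0 0; 0 3/2 0; 0 0 1]
T2·T1 = [-1 0 0; 0 3/2 0; 0 0 1]
T3·…·T1 = [-1 3 0; 0 3/2 0; 0 0 1]
T4·…·T1 = [-1 3 0; 0 3/2 -1; 0 0 1]
T5·…·T1 = [-1/2 3/2 0; 0 9/2 -3; 0 0 1]
det M = -9/4; M⁻¹ = [-2 2/3 2; 0 2/9 2/3; 0 0 1]
M⁻¹ · (-5, -27/2)ᵀ = (3, -7/3)ᵀ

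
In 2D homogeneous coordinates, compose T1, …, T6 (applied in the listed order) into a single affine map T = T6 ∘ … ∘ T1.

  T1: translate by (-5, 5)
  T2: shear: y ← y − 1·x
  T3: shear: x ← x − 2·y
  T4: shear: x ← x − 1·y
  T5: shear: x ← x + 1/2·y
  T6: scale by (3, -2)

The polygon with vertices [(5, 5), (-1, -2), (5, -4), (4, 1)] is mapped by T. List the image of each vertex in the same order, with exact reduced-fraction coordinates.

image vertices: (-75, -20), (-171/2, -18), (-15/2, -2), (-111/2, -14)

T1 translate by (-5, 5): (5, 5) → (0, 10); (-1, -2) → (-6, 3); (5, -4) → (0, 1); (4, 1) → (-1, 6)
T2 shear: y ← y − 1·x: (0, 10) → (0, 10); (-6, 3) → (-6, 9); (0, 1) → (0, 1); (-1, 6) → (-1, 7)
T3 shear: x ← x − 2·y: (0, 10) → (-20, 10); (-6, 9) → (-24, 9); (0, 1) → (-2, 1); (-1, 7) → (-15, 7)
T4 shear: x ← x − 1·y: (-20, 10) → (-30, 10); (-24, 9) → (-33, 9); (-2, 1) → (-3, 1); (-15, 7) → (-22, 7)
T5 shear: x ← x + 1/2·y: (-30, 10) → (-25, 10); (-33, 9) → (-57/2, 9); (-3, 1) → (-5/2, 1); (-22, 7) → (-37/2, 7)
T6 scale by (3, -2): (-25, 10) → (-75, -20); (-57/2, 9) → (-171/2, -18); (-5/2, 1) → (-15/2, -2); (-37/2, 7) → (-111/2, -14)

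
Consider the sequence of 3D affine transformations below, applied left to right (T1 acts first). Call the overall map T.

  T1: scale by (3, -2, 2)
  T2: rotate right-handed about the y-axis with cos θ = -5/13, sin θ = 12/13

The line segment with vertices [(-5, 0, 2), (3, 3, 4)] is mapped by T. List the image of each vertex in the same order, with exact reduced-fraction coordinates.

image vertices: (123/13, 0, 160/13), (51/13, -6, -148/13)

T1 scale by (3, -2, 2): (-5, 0, 2) → (-15, 0, 4); (3, 3, 4) → (9, -6, 8)
T2 rotate right-handed about the y-axis with cos θ = -5/13, sin θ = 12/13: (-15, 0, 4) → (123/13, 0, 160/13); (9, -6, 8) → (51/13, -6, -148/13)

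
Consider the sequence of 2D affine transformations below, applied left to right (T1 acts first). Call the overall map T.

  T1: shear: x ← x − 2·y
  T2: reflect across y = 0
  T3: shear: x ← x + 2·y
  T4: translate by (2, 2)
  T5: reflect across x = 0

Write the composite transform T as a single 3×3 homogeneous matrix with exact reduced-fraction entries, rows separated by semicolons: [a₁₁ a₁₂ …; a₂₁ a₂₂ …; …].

T1 = [1 -2 0; 0 1 0; 0 0 1]
T2·T1 = [1 -2 0; 0 -1 0; 0 0 1]
T3·…·T1 = [1 -4 0; 0 -1 0; 0 0 1]
T4·…·T1 = [1 -4 2; 0 -1 2; 0 0 1]
T5·…·T1 = [-1 4 -2; 0 -1 2; 0 0 1]

T = [-1 4 -2; 0 -1 2; 0 0 1]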